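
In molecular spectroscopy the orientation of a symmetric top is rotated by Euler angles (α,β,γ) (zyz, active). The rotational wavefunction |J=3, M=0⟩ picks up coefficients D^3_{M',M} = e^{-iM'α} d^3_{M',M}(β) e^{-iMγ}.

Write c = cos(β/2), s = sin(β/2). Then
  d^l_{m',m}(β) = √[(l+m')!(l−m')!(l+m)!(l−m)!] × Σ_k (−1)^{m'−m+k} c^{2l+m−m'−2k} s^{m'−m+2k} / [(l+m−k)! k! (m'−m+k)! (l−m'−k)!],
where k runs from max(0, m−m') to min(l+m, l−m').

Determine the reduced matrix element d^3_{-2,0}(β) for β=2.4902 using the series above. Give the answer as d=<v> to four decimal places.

d=-0.4003

d^3_{-2,0}(β=2.4902) via the finite sum:
Half-angle: c=0.319969, s=0.947428. N=√(1·120·6·6)=65.726707
Admissible k: 2..3 (factorial args all ≥0)
  k=2: (−1)^0·65.7267/(12)·0.3200^4·0.9474^2 = +0.051533
  k=3: (−1)^1·65.7267/(12)·0.3200^2·0.9474^4 = -0.451815
d^3_{-2,0}(2.4902) = +0.051533 -0.451815 = -0.400282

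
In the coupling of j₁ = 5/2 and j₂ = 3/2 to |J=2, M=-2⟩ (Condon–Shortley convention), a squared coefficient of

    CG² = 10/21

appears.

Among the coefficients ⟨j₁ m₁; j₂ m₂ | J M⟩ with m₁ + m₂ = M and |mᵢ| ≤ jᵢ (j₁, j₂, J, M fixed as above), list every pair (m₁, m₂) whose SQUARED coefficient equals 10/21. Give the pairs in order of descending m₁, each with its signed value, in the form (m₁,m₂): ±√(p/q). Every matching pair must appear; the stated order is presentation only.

(-5/2,1/2): +√(10/21)

Admissible pairs with m₁+m₂ = M = -2: (-5/2,1/2), (-3/2,-1/2), (-1/2,-3/2)
  (m₁,m₂)=(-1/2,-3/2): CG² = 1/7, CG = +√(1/7)
  (m₁,m₂)=(-3/2,-1/2): CG² = 8/21, CG = −√(8/21)
  (m₁,m₂)=(-5/2,1/2): CG² = 10/21, CG = +√(10/21)   ← matches the target
Pairs with CG² = 10/21: (-5/2,1/2): +√(10/21)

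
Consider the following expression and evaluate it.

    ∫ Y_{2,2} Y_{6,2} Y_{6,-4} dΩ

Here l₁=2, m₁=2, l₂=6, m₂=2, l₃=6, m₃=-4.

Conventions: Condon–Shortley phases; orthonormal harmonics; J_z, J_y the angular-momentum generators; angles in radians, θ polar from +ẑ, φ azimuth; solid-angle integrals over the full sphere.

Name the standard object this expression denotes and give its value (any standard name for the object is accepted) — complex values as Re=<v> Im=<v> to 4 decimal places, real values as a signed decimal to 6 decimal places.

This is a Gaunt coefficient — the integral of a triple product of spherical harmonics over the sphere.
m-sum 0 ✓  L=14 even ✓  4≤6≤8 ✓
Π(2lᵢ+1) = 5×13×13 = 845
triangle coeff Δ(2,6,6) = 1/90090
Σ_t [0,2]: t=0:+1/69120 t=1:−1/14400 t=2:+1/69120 = -7/172800
(3j)²=14/715 [(2 6 6; 0 0 0)], sign=-1
Σ_t [0,0]: t=0:+1/322560 = 1/322560
(3j)²=18/1001 [(2 6 6; 2 2 -4)], sign=+1
⇒ 4πI² = 36/121
I = (-1)√(36/121/(4π)) = -0.15386989

Gaunt coefficient, -0.153870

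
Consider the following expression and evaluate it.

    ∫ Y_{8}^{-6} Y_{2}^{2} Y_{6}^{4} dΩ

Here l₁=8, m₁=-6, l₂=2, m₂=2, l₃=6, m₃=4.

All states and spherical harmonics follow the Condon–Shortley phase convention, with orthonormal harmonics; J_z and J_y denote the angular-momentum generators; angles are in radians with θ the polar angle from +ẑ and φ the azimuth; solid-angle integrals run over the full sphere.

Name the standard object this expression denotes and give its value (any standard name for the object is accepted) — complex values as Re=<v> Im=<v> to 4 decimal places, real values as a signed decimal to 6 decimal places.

Gaunt coefficient, +0.268492

This is a Gaunt coefficient — the integral of a triple product of spherical harmonics over the sphere.
Rules hold: Σm=0, L=16 even, 6≤6≤10.
N = 17·5·13 = 1105
Δ = 4!·12!·0!/17! = 1/30940
Racah Σ t=2..2: t=2:+1/2073600 = 1/2073600
⇒ 3j(8 2 6; 0 0 0)² = 28/1105, sgn +1
Racah Σ t=4..4: t=4:+1/174182400 = 1/174182400
⇒ 3j(8 2 6; -6 2 4)² = 11/340, sgn +1
4πI² = N·(3j₀)²·(3jₘ)² = 77/85
I = +1·√(0.905882/4π) = 0.26849176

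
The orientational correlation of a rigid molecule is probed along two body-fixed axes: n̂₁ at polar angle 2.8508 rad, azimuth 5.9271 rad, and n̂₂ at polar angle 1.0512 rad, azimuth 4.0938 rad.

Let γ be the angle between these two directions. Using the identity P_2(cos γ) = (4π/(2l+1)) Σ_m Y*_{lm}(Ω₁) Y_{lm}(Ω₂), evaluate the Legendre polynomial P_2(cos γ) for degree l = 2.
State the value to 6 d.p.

Term-by-term m-sum for l=2 (normalisation 4π/5 = 2.513274):
  term(m=-2) = (-0.007997, -0.004632)   from Y*(Ω₁)=(0.024035, -0.020750), Y(Ω₂)=(-0.095306, -0.274994)
  term(m=-1) = (0.018335, -0.068235)   from Y*(Ω₁)=(-0.198888, 0.073974), Y(Ω₂)=(-0.193083, 0.271267)
  term(m=+0) = (-0.045413, 0.000000)   from Y*(Ω₁)=(0.553004, -0.000000), Y(Ω₂)=(-0.082120, 0.000000)
  term(m=+1) = (0.018335, 0.068235)   from Y*(Ω₁)=(0.198888, 0.073974), Y(Ω₂)=(0.193083, 0.271267)
  term(m=+2) = (-0.007997, 0.004632)   from Y*(Ω₁)=(0.024035, 0.020750), Y(Ω₂)=(-0.095306, 0.274994)
Accumulated sum (-0.024736, -0.000000); after 4π/(2l+1) scaling, (-0.062169, -0.000000) ⇒ P_2 = -0.062169

-0.062169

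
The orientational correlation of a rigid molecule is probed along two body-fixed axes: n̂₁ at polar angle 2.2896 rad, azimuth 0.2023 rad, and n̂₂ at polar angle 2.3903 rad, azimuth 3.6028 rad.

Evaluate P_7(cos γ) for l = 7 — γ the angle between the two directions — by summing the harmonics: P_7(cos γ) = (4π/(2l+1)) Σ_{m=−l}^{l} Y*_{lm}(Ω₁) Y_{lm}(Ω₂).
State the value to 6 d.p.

0.033532

Addition theorem: P_7(cos γ) = (4π/15) Σ_m Y*_{lm}(Ω₁) Y_{lm}(Ω₂), m = −7…7:
  m=-7: Y*=+0.010536+0.067564i  Y=+0.034392-0.002995i  product +0.000565+0.002292i
  m=-6: Y*=-0.078231-0.209747i  Y=+0.128718+0.050570i  product +0.000537-0.030954i
  m=-5: Y*=+0.217954+0.348187i  Y=+0.216741+0.239652i  product -0.036204+0.127699i
  m=-4: Y*=-0.282085-0.295844i  Y=+0.124229+0.441931i  product +0.095699-0.161414i
  m=-3: Y*=+0.049112+0.034099i  Y=-0.055915+0.295235i  product -0.012813+0.012593i
  m=-2: Y*=+0.311698+0.133477i  Y=+0.095207-0.125660i  product +0.046449-0.026460i
  m=-1: Y*=-0.214555-0.044006i  Y=+0.341208-0.169565i  product -0.080670+0.021366i
  m=+0: Y*=-0.281748-0.000000i  Y=-0.045788+0.000000i  product +0.012901+0.000000i
  m=+1: Y*=+0.214555-0.044006i  Y=-0.341208-0.169565i  product -0.080670-0.021366i
  m=+2: Y*=+0.311698-0.133477i  Y=+0.095207+0.125660i  product +0.046449+0.026460i
  m=+3: Y*=-0.049112+0.034099i  Y=+0.055915+0.295235i  product -0.012813-0.012593i
  m=+4: Y*=-0.282085+0.295844i  Y=+0.124229-0.441931i  product +0.095699+0.161414i
  m=+5: Y*=-0.217954+0.348187i  Y=-0.216741+0.239652i  product -0.036204-0.127699i
  m=+6: Y*=-0.078231+0.209747i  Y=+0.128718-0.050570i  product +0.000537+0.030954i
  m=+7: Y*=-0.010536+0.067564i  Y=-0.034392-0.002995i  product +0.000565-0.002292i
Total Σ_m = +0.040026-0.000000i. Multiply by 0.837758: +0.033532-0.000000i. P_7(cos γ) = 0.033532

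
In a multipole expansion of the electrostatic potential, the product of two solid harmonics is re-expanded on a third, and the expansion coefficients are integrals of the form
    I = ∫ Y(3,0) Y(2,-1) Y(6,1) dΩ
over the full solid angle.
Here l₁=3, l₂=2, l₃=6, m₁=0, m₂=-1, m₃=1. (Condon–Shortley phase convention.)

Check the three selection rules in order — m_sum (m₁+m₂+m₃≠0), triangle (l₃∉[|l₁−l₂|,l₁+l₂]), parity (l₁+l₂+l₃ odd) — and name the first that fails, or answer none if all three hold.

triangle

Σmᵢ = 0  ✓
l₃∈[|l₁−l₂|,l₁+l₂]=[1,5] required, l₃=6 fails  ✗
Σlᵢ = 11 ⇒ odd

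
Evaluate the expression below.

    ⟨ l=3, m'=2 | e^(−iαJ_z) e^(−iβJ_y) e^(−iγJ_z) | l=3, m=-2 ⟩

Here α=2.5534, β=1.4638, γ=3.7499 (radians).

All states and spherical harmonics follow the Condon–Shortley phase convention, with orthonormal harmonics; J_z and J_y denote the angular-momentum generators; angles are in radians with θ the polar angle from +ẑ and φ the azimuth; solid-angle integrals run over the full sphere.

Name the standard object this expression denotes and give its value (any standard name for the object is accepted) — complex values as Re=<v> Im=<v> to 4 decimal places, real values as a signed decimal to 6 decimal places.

Wigner D-matrix element, Re=-0.3391 Im=0.3150

This is a Wigner D-matrix element — the rotation-matrix element ⟨l m'| R(α,β,γ) |l m⟩ in the angular-momentum basis.
First d^3_{2,-2}(β=1.4638), then the phase factors e^{-i(2)α} and e^{-i(-2)γ}:
Half-angle: c=0.743906, s=0.668284. N=√(120·1·1·120)=120.000000
Admissible k: 0..1 (factorial args all ≥0)
  k=0: (−1)^4·120.0000/(24)·0.7439^2·0.6683^4 = +0.551888
  k=1: (−1)^5·120.0000/(120)·0.7439^0·0.6683^6 = -0.089077
d^3_{2,-2}(1.4638) = +0.551888 -0.089077 = +0.462811
D = (+0.384264+0.923223i)·(+0.462811)·(+0.346823+0.937931i) = -0.339077+0.314993i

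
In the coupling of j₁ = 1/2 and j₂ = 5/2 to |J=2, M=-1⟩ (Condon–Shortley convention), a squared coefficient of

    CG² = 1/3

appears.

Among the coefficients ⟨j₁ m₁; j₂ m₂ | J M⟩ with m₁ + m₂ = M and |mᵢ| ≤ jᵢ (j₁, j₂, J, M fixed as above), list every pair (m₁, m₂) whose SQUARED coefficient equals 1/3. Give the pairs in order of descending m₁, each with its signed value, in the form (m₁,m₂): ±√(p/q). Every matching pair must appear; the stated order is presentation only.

Admissible pairs with m₁+m₂ = M = -1: (-1/2,-1/2), (1/2,-3/2)
  (m₁,m₂)=(1/2,-3/2): CG² = 2/3, CG = +√(2/3)
  (m₁,m₂)=(-1/2,-1/2): CG² = 1/3, CG = −√(1/3)   ← matches the target
Pairs with CG² = 1/3: (-1/2,-1/2): −√(1/3)

(-1/2,-1/2): −√(1/3)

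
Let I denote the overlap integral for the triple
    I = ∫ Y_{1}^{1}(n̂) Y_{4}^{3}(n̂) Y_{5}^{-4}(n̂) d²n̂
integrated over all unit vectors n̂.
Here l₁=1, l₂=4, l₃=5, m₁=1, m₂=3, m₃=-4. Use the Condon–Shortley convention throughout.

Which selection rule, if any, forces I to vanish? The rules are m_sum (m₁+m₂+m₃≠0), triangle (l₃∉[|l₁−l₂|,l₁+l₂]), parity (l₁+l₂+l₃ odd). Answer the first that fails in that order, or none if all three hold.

Σmᵢ = 0  ✓
l₃∈[|l₁−l₂|,l₁+l₂]=[3,5], have l₃=5  ✓
Σlᵢ = 10 ⇒ even  ✓

none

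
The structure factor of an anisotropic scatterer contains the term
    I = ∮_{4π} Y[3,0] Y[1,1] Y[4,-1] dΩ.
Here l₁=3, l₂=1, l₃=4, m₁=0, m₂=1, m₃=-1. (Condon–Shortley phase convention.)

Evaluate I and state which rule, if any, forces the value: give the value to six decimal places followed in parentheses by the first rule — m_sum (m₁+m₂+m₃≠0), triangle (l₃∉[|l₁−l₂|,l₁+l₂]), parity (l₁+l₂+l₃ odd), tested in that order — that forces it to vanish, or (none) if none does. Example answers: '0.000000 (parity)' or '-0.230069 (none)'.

Checks pass: Σm=0; 8 even; l₃=4∈[2,4].
(2·3+1)(2·1+1)(2·4+1) = 189
Δ: 0! 6! 2! / 9! → 1/252
sum: t=0:+1/36 = 1/36
3j²(3 1 4; 0 0 0) = Δ·Π!·Σ² = 4/63  (sign +1)
sum: t=0:+1/72 = 1/72
3j²(3 1 4; 0 1 -1) = Δ·Π!·Σ² = 5/126  (sign -1)
combine: 4πI² = 189·4/63·5/126 = 10/21
take √, sign -1: I = -0.19466390
No selection rule forces the value: the integral is nonzero (none).

-0.194664 (none)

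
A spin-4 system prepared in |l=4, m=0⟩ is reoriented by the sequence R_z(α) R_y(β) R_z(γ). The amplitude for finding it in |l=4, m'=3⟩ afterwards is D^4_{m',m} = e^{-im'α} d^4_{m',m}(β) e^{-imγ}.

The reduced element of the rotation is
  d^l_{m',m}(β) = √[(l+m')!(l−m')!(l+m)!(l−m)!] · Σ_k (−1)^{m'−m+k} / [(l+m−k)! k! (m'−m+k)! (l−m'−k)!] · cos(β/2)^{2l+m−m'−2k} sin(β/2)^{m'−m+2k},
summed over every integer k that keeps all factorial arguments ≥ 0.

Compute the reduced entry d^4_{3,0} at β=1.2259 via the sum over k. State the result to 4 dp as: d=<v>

d=-0.4168

d^4_{3,0}(β=1.2259) via the finite sum:
With c≡cos(β/2)=0.817954 and s≡sin(β/2)=0.575283, N=[5040·1·24·24]^{1/2}=1703.830978
Admissible k: 0..1 (factorial args all ≥0)
  k=0: (−1)^3·1703.8310/(144)·0.8180^5·0.5753^3 = -0.824811
  k=1: (−1)^4·1703.8310/(144)·0.8180^3·0.5753^5 = +0.407999
d^4_{3,0}(1.2259) = -0.824811 +0.407999 = -0.416812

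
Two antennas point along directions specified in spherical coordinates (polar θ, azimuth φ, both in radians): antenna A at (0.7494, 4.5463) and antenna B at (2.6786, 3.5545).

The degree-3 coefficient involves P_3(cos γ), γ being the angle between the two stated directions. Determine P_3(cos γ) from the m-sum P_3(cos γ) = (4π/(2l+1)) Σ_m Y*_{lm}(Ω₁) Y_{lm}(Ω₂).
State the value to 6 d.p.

0.441307

Expand P_3 via completeness: Σ_{m} conj(Y_{3,m}) at Ω₁ times Y_{3,m} at Ω₂ —
  [-3]  conj(Y_{3,-3})(Ω₁) = 0.06303 + 0.11585j ; Y_{3,-3}(Ω₂) = -0.01212 + 0.03514j ; Δ = -0.00483 + 0.00081j
  [-2]  conj(Y_{3,-2})(Ω₁) = -0.32821 + 0.11322j ; Y_{3,-2}(Ω₂) = -0.12366 + 0.13408j ; Δ = 0.02541 - 0.05801j
  [-1]  conj(Y_{3,-1})(Ω₁) = -0.06114 - 0.36473j ; Y_{3,-1}(Ω₂) = -0.39698 + 0.17391j ; Δ = 0.08770 + 0.13416j
  [+0]  conj(Y_{3,0})(Ω₁) = -0.08747 + 0.00000j ; Y_{3,0}(Ω₂) = -0.33476 + 0.00000j ; Δ = 0.02928 + 0.00000j
  [+1]  conj(Y_{3,1})(Ω₁) = 0.06114 - 0.36473j ; Y_{3,1}(Ω₂) = 0.39698 + 0.17391j ; Δ = 0.08770 - 0.13416j
  [+2]  conj(Y_{3,2})(Ω₁) = -0.32821 - 0.11322j ; Y_{3,2}(Ω₂) = -0.12366 - 0.13408j ; Δ = 0.02541 + 0.05801j
  [+3]  conj(Y_{3,3})(Ω₁) = -0.06303 + 0.11585j ; Y_{3,3}(Ω₂) = 0.01212 + 0.03514j ; Δ = -0.00483 - 0.00081j
Total Σ_m = 0.24583 + 0.00000j. Multiply by 1.795196: 0.44131 + 0.00000j. P_3(cos γ) = 0.441307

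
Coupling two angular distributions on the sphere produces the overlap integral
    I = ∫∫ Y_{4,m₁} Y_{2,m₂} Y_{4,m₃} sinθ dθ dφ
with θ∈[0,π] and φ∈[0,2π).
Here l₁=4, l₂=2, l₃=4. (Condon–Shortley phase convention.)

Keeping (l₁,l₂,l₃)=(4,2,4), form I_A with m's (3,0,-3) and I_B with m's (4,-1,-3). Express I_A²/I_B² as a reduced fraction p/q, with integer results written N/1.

1/12

Shared (l₁,l₂,l₃)=(4,2,4): N and (l;000)² cancel in I_A²/I_B².
A: Δ = 2!·6!·2!/11! = 1/13860; Racah Σ t=0..1: t=0:+1/480 t=1:−1/720 = 1/1440; ⇒ 3j(4 2 4; 3 0 -3)² = 7/1980, sgn -1
B: Δ = 2!·6!·2!/11! = 1/13860; Racah Σ t=0..0: t=0:+1/1440 = 1/1440; ⇒ 3j(4 2 4; 4 -1 -3)² = 7/165, sgn -1
I_A²/I_B² = (7/1980)/(7/165) = 1/12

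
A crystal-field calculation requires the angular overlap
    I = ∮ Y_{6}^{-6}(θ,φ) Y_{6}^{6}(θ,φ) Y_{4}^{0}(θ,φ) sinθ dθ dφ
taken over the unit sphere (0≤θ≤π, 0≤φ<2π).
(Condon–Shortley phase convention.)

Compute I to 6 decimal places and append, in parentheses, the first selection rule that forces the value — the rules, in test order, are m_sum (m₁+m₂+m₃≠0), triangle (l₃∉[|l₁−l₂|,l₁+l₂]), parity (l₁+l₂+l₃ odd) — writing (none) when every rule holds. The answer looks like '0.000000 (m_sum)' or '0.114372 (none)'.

0.149344 (none)

m-sum 0 ✓  L=16 even ✓  0≤4≤12 ✓
Π(2lᵢ+1) = 13×13×9 = 1521
triangle coeff Δ(6,6,4) = 1/15315300
Σ_t [2,6]: t=2:+1/829440 t=3:−1/25920 t=4:+1/9216 t=5:−1/25920 t=6:+1/829440 = 7/207360
(3j)²=28/2431 [(6 6 4; 0 0 0)], sign=+1
Σ_t [8,8]: t=8:+1/23224320 = 1/23224320
(3j)²=99/6188 [(6 6 4; -6 6 0)], sign=+1
⇒ 4πI² = 81/289
I = (+1)√(81/289/(4π)) = 0.14934430
No selection rule forces the value: the integral is nonzero (none).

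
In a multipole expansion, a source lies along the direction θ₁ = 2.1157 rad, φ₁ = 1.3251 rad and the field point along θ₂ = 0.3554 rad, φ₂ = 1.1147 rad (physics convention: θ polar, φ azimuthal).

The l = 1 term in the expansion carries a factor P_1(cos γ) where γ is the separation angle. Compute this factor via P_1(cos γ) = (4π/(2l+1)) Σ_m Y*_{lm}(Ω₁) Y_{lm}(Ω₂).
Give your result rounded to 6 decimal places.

-0.194934

Expand P_1 via completeness: Σ_{m} conj(Y_{1,m}) at Ω₁ times Y_{1,m} at Ω₂ —
  [-1]  conj(Y_{1,-1})(Ω₁) = +0.071865+0.286586i ; Y_{1,-1}(Ω₂) = +0.052951-0.107931i ; Δ = +0.034737+0.007418i
  [+0]  conj(Y_{1,0})(Ω₁) = -0.253260-0.000000i ; Y_{1,0}(Ω₂) = +0.458068+0.000000i ; Δ = -0.116010-0.000000i
  [+1]  conj(Y_{1,1})(Ω₁) = -0.071865+0.286586i ; Y_{1,1}(Ω₂) = -0.052951-0.107931i ; Δ = +0.034737-0.007418i
Total Σ_m = -0.046537+0.000000i. Multiply by 4.188790: -0.194934+0.000000i. P_1(cos γ) = -0.194934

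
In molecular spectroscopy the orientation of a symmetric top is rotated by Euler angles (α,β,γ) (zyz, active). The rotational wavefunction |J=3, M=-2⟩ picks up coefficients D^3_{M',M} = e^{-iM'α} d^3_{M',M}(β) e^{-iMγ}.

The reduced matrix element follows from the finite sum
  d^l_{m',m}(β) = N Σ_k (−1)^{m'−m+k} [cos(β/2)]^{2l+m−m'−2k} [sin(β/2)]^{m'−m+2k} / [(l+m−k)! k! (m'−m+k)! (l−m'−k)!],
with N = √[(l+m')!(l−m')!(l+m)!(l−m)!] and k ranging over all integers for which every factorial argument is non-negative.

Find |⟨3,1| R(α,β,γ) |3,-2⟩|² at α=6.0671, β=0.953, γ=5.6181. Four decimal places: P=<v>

P=0.1378

D^3_{1,-2}(6.0671,0.9530,5.6181) = e^{-i·1·6.0671}·d^3_{1,-2}(0.9530)·e^{-i·-2·5.6181}. Compute d first:
Half-angle: c=0.888606, s=0.458672. N=√(24·2·1·120)=75.894664
The bounds max(0,m−m')=0 and min(l+m,l−m')=1 give 2 terms
  k=0: (−1)^3·75.8947/(12)·0.8886^3·0.4587^3 = -0.428217
  k=1: (−1)^4·75.8947/(24)·0.8886^1·0.4587^5 = +0.057045
d^3_{1,-2}(0.9530) = -0.428217 +0.057045 = -0.371171
|D^3_{1,-2}|² = |d^3_{1,-2}(β)|² = (-0.371171)² = 0.137768 (the z-rotation phases have unit modulus)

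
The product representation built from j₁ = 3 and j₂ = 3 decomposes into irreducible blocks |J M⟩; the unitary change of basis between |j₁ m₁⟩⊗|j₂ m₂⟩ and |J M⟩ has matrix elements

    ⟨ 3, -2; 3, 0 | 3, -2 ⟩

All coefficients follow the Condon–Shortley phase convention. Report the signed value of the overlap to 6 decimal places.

+√(1/6) = +0.408248

j₁+j₂−J=3  J+j₁−j₂=3  J−j₁+j₂=3  j₁+j₂+J+1=10
(j₁±m₁, j₂±m₂, J±M) = (1,5,3,3,1,5)
P² = 216
sum k=2..3:
  [2] +1/24 = 1/24
  [3] −1/72 = -1/72
S = 1/36
C² = P²·S² = 1/6 ; C = +0.408248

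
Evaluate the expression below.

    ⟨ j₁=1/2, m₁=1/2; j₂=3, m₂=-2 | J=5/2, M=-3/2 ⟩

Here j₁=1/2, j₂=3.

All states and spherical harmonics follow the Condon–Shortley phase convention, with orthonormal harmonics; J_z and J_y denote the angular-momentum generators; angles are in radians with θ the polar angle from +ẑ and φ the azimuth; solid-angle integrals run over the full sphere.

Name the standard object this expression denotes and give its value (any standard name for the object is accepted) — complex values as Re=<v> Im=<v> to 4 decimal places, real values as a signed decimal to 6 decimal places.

Clebsch–Gordan coefficient, +√(5/7) ≈ +0.845154

This is a Clebsch–Gordan (vector-coupling) coefficient.
√[6·1!0!5!/7! · 1!0!1!5!1!4!] = √(2880/7)
  +(−1)^0/∏(0,1,0,1,0,4)! = 1/24  (running 1/24)
⟨..|..⟩ = √(2880/7)·(1/24) = +0.845154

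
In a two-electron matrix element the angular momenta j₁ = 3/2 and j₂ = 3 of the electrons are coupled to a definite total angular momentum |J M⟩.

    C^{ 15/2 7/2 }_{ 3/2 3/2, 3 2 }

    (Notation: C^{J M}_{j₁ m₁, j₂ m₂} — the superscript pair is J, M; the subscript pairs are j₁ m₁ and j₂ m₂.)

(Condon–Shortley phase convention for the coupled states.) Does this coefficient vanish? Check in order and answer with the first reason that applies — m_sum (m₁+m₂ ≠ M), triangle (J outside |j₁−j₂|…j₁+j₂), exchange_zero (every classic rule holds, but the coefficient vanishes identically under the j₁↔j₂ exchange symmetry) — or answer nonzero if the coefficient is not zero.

m-sum: m₁+m₂ = 3/2+2 = 7/2, M = 7/2  ✓
triangle: need |j₁−j₂| ≤ J ≤ j₁+j₂, i.e. J ∈ [3/2, 9/2]; J = 15/2 is outside ✗ ⇒ coefficient is 0

triangle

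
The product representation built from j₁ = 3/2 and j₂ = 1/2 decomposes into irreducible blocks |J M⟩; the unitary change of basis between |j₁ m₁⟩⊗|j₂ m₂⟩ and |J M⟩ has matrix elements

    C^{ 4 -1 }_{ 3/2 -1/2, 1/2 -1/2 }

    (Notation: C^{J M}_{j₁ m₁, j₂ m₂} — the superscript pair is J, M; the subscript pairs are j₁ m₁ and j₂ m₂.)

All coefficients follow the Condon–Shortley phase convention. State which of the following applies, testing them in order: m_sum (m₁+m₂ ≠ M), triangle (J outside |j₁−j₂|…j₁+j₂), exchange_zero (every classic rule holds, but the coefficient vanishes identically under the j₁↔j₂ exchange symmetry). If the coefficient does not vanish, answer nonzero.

m-sum: m₁+m₂ = -1/2+(-1/2) = -1, M = -1  ✓
triangle: need |j₁−j₂| ≤ J ≤ j₁+j₂, i.e. J ∈ [1, 2]; J = 4 is outside ✗ ⇒ coefficient is 0

triangle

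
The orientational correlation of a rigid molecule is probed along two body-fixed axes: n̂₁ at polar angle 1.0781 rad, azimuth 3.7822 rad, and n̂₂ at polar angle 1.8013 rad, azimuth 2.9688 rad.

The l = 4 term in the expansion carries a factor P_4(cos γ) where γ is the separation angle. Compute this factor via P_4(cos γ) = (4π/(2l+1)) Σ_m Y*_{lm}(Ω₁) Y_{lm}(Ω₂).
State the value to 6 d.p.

-0.258819

Term-by-term m-sum for l=4 (normalisation 4π/9 = 1.396263):
  m=-4: (-0.22318 + 0.14595j) × (0.30630 + 0.25341j) = -0.10535 - 0.01185j  (running Σ = -0.10535 - 0.01185j)
  m=-3: (0.13924 - 0.38023j) × (0.22921 + 0.13074j) = 0.08163 - 0.06895j  (running Σ = -0.02372 - 0.08080j)
  m=-2: (0.04198 + 0.14089j) × (-0.18932 - 0.06816j) = 0.00166 - 0.02953j  (running Σ = -0.02207 - 0.11033j)
  m=-1: (0.22665 + 0.16896j) × (-0.27310 - 0.04767j) = -0.05384 - 0.05695j  (running Σ = -0.07591 - 0.16728j)
  m=0: (-0.20734 + 0.00000j) × (0.16179 + 0.00000j) = -0.03355 + 0.00000j  (running Σ = -0.10946 - 0.16728j)
  m=1: (-0.22665 + 0.16896j) × (0.27310 - 0.04767j) = -0.05384 + 0.05695j  (running Σ = -0.16330 - 0.11033j)
  m=2: (0.04198 - 0.14089j) × (-0.18932 + 0.06816j) = 0.00166 + 0.02953j  (running Σ = -0.16164 - 0.08080j)
  m=3: (-0.13924 - 0.38023j) × (-0.22921 + 0.13074j) = 0.08163 + 0.06895j  (running Σ = -0.08002 - 0.01185j)
  m=4: (-0.22318 - 0.14595j) × (0.30630 - 0.25341j) = -0.10535 + 0.01185j  (running Σ = -0.18537 + 0.00000j)
Accumulated sum -0.18537 + 0.00000j; after 4π/(2l+1) scaling, -0.25882 + 0.00000j ⇒ P_4 = -0.258819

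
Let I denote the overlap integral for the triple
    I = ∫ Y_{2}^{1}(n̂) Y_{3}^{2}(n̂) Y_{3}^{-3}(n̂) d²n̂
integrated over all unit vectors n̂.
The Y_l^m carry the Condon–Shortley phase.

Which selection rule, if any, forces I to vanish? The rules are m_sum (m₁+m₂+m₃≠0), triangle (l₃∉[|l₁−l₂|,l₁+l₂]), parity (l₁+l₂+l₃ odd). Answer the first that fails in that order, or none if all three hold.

azimuthal sum: 1 + 2 − 3 = 0  ✓
1 ≤ 3 ≤ 5 (triangle on l)  ✓
L = 2 + 3 + 3 = 8 (even)  ✓

none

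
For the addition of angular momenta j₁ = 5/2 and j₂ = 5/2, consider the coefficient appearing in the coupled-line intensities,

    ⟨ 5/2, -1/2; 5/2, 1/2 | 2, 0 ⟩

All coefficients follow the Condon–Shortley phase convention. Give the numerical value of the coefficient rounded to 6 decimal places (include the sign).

√[5·3!2!2!/8! · 2!3!3!2!2!2!] = √(12/7)
  +(−1)^1/∏(1,2,2,2,0,0)! = -1/8  (running -1/8)
  +(−1)^2/∏(2,1,1,1,1,1)! = 1/2  (running 3/8)
  +(−1)^3/∏(3,0,0,0,2,2)! = -1/24  (running 1/3)
⟨..|..⟩ = √(12/7)·(1/3) = +0.436436

+√(4/21) ≈ +0.436436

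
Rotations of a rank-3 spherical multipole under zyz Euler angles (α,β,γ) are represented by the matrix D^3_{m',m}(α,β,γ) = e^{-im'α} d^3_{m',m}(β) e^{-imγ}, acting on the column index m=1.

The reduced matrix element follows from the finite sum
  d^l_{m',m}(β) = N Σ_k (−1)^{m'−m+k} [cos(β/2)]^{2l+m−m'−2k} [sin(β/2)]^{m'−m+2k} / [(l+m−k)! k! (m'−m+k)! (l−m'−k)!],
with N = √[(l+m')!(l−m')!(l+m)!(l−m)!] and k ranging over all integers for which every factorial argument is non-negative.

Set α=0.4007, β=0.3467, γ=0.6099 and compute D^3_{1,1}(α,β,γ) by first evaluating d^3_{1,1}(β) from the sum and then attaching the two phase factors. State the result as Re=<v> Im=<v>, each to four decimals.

Re=0.3690 Im=-0.5883

D^3_{1,1}(0.4007,0.3467,0.6099) = e^{-i·1·0.4007}·d^3_{1,1}(0.3467)·e^{-i·1·0.6099}. Compute d first:
c=cos(0.346700/2)=0.985012, s=sin(0.346700/2)=0.172483; N=√[24·2·24·2]=48.000000
k∈{0,1,2} keeps every argument non-negative
  k=0: (−1)^0·48.0000/(48)·0.9850^6·0.1725^0 = +0.913378
  k=1: (−1)^1·48.0000/(6)·0.9850^4·0.1725^2 = -0.224053
  k=2: (−1)^2·48.0000/(8)·0.9850^2·0.1725^4 = +0.005153
d^3_{1,1}(0.3467) = +0.913378 -0.224053 +0.005153 = +0.694478
Phases: e^{-i·(1)·0.4007}=+0.920788-0.390063i, e^{-i·(1)·0.6099}=+0.819705-0.572785i ⇒ D=+0.369012-0.588327i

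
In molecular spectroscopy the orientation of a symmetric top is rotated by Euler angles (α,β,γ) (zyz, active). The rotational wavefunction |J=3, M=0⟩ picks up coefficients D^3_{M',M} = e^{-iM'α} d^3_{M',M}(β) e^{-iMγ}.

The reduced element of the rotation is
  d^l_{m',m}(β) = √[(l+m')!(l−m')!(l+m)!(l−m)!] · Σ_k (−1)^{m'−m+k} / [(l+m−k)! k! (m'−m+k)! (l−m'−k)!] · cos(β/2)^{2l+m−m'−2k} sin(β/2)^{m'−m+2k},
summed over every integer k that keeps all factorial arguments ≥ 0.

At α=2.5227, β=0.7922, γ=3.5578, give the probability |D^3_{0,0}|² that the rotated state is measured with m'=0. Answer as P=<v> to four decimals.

Split into d^3_{0,0}(β=0.7922) × two z-phases.
Half-angle: c=0.922573, s=0.385823. N=√(6·6·6·6)=36.000000
The bounds max(0,m−m')=0 and min(l+m,l−m')=3 give 4 terms
  k=0: (−1)^0·36.0000/(36)·0.9226^6·0.3858^0 = +0.616600
  k=1: (−1)^1·36.0000/(4)·0.9226^4·0.3858^2 = -0.970559
  k=2: (−1)^2·36.0000/(4)·0.9226^2·0.3858^4 = +0.169745
  k=3: (−1)^3·36.0000/(36)·0.9226^0·0.3858^6 = -0.003299
d^3_{0,0}(0.7922) = +0.616600 -0.970559 +0.169745 -0.003299 = -0.187512
|D^3_{0,0}|² = |d^3_{0,0}(β)|² = (-0.187512)² = 0.035161 (the z-rotation phases have unit modulus)

P=0.0352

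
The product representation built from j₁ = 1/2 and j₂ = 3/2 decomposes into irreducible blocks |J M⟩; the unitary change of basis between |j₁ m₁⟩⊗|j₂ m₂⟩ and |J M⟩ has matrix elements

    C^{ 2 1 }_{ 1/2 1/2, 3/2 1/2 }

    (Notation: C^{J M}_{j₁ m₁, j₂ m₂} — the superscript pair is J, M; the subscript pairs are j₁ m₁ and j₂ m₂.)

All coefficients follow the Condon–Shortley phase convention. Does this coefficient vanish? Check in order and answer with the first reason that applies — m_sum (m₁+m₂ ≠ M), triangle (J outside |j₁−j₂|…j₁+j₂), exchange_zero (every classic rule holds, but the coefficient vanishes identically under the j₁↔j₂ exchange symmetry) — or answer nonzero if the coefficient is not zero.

nonzero

m-sum: m₁+m₂ = 1/2+1/2 = 1, M = 1  ✓
triangle: |j₁−j₂| = 1 ≤ J = 2 ≤ j₁+j₂ = 2  ✓
exchange: j₁≠j₂ or m₁≠m₂ — the exchange symmetry imposes no constraint here
value check: CG = +√(3/4) = +0.866025 ≠ 0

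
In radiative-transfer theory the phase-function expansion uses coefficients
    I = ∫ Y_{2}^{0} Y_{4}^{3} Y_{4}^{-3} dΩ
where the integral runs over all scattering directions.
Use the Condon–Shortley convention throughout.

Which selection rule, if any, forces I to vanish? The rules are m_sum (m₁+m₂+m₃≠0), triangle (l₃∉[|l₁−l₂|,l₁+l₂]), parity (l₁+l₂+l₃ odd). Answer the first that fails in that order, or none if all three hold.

m₁+m₂+m₃ = 0 + 3 − 3 = 0  ✓
triangle: |2−4|=2 ≤ l₃=4 ≤ 2+4=6  ✓
parity: l₁+l₂+l₃ = 10 is even  ✓

none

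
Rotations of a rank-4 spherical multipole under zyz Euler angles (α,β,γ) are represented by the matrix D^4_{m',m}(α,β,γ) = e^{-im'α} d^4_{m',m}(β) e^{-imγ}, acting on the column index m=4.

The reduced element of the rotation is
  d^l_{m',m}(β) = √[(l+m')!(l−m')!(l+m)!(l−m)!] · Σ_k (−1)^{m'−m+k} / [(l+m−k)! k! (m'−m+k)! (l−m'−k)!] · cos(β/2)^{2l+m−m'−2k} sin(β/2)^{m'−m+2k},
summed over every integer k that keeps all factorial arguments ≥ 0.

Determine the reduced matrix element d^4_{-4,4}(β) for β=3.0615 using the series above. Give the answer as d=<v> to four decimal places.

d^4_{-4,4}(β=3.0615) via the finite sum:
c=cos(3.061500/2)=0.040036, s=sin(3.061500/2)=0.999198; N=√[1·40320·40320·1]=40320.000000
The bounds max(0,m−m')=8 and min(l+m,l−m')=8 give 1 term
  k=8: (−1)^0·40320.0000/(40320)·0.0400^0·0.9992^8 = +0.993604
d^4_{-4,4}(3.0615) = +0.993604

d=0.9936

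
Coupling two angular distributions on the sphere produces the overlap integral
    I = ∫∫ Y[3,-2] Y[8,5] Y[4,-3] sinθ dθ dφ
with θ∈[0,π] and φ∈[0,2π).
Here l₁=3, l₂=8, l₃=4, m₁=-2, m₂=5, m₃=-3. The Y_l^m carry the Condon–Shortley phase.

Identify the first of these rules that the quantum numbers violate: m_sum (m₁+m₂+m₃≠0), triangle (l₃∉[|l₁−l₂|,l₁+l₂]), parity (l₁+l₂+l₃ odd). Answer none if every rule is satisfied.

triangle

m₁+m₂+m₃ = -2 + 5 − 3 = 0  ✓
triangle: need |l₁−l₂| ≤ l₃ ≤ l₁+l₂ = [5,11]; l₃=4 is outside  ✗
parity: l₁+l₂+l₃ = 15 is odd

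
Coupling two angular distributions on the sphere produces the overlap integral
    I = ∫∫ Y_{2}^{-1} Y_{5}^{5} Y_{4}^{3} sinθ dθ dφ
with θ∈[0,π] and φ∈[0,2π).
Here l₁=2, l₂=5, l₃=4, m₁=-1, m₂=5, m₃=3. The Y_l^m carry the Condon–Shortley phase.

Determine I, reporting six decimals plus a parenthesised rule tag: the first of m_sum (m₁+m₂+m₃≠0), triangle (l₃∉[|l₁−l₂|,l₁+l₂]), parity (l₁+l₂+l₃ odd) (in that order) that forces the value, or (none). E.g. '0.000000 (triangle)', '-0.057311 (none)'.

0.000000 (m_sum)

-1 + 5 + 3 = 7 ≠ 0: azimuthal integral kills it; I = 0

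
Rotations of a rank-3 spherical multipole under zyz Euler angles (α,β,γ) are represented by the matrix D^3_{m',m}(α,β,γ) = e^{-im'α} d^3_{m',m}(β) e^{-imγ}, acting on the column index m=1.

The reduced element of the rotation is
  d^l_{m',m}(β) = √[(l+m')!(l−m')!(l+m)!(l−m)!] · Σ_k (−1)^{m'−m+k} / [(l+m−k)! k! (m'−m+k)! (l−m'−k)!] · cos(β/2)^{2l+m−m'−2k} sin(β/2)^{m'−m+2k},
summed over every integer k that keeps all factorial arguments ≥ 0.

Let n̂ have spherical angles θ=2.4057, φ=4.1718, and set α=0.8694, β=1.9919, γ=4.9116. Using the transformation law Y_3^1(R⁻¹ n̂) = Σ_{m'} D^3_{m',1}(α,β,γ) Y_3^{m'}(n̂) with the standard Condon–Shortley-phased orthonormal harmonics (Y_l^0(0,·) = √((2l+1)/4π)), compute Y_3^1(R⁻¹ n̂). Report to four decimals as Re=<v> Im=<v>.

Re=0.0516 Im=0.1598

Need the full column D^3_{m',1} for m'=−3..3 at α=0.8694, β=1.9919, γ=4.9116.
cos(β/2)=0.543706, sin(β/2)=0.839276
d^3_{-3,1}: single k=4 term ⇒ +0.568058;  D = -0.379921-0.422314i
d^3_{-2,1}: k∈[3..4] ⇒ +0.600947 -0.715958 = -0.115011;  D = +0.114955-0.003589i
d^3_{-1,1}: k∈[2..4] ⇒ +0.369332 -1.173375 +0.349485 = -0.454559;  D = +0.282342-0.356239i
d^3_{0,1}: k∈[1..3] ⇒ +0.138139 -0.987457 +0.784293 = -0.065025;  D = -0.012868-0.063739i
d^3_{1,1}: k∈[0..2] ⇒ +0.025834 -0.492442 +0.880031 = +0.413423;  D = +0.362378+0.198998i
d^3_{2,1}: k∈[0..1] ⇒ -0.126103 +0.600947 = +0.474844;  D = +0.443187-0.170477i
d^3_{3,1}: single k=0 term ⇒ +0.238403;  D = +0.078195-0.225214i
Y_3^{m'}(θ=2.4057,φ=4.1718) and Σ D·Y over m':
  (-0.3799-0.4223i)·(+0.1260+0.0064i)  (+0.1150-0.0036i)·(+0.1605+0.3012i)  (+0.2823-0.3562i)·(-0.1951+0.3250i)  (-0.0129-0.0637i)·(+0.0699+0.0000i)  (+0.3624+0.1990i)·(+0.1951+0.3250i)  (+0.4432-0.1705i)·(+0.1605-0.3012i)  (+0.0782-0.2252i)·(-0.1260+0.0064i)
Y_3^1(R⁻¹ n̂) = +0.051562+0.159764i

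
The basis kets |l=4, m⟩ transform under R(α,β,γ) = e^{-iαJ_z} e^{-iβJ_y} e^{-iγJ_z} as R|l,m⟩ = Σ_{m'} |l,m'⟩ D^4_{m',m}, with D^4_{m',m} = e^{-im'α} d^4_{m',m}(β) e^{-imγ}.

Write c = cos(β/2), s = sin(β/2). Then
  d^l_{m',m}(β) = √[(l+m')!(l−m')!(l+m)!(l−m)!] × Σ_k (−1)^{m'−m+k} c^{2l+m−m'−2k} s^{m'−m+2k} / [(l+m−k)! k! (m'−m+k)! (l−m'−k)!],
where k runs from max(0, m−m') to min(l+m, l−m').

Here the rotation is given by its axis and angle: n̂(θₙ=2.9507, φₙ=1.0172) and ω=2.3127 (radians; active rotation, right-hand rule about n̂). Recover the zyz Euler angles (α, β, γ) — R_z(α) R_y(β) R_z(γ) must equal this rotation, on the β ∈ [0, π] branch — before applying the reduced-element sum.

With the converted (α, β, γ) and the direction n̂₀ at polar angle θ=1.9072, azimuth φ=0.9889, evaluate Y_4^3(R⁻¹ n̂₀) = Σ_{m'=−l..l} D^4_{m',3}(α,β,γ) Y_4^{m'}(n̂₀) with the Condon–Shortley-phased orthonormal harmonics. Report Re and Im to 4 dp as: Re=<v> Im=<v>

Re=-0.3785 Im=-0.0654

Axis–angle → zyz. n̂ = (sinθₙcosφₙ, sinθₙsinφₙ, cosθₙ) = (+0.099753, +0.161396, -0.981835), ω = 2.3127.
R = I cosω + sinω [n̂]ₓ + (1−cosω) n̂n̂ᵀ gives
  R = [-0.659018, +0.750771, -0.045141; -0.696814, -0.632043, -0.339075; -0.283098, -0.192002, +0.939676]
β = atan2(√(R₁₃²+R₂₃²), R₃₃) = 0.349115; α = atan2(R₂₃, R₁₃) mod 2π = 4.580038; γ = atan2(R₃₂, −R₃₁) mod 2π = 5.687230
Need the full column D^4_{m',3} for m'=−4..4 at α=4.5800, β=0.3491, γ=5.6872.
cos(β/2)=0.984803, sin(β/2)=0.173672
d^4_{-4,3}: single k=7 term ⇒ +0.000013;  D = +0.000004+0.000013i
d^4_{-3,3}: k∈[6..7] ⇒ +0.000186 -0.000001 = +0.000185;  D = -0.000182+0.000033i
d^4_{-2,3}: k∈[5..6] ⇒ +0.001694 -0.000018 = +0.001676;  D = -0.000080-0.001674i
d^4_{-1,3}: k∈[4..5] ⇒ +0.011320 -0.000211 = +0.011109;  D = +0.011069+0.000940i
d^4_{0,3}: k∈[3..4] ⇒ +0.057412 -0.001786 = +0.055627;  D = -0.011980+0.054321i
d^4_{1,3}: k∈[2..3] ⇒ +0.218388 -0.011320 = +0.207068;  D = -0.194555-0.070890i
d^4_{2,3}: k∈[1..2] ⇒ +0.583770 -0.054466 = +0.529304;  D = +0.245253-0.469056i
d^4_{3,3}: k∈[0..1] ⇒ +0.884701 -0.192600 = +0.692101;  D = +0.565640+0.398817i
d^4_{4,3}: single k=0 term ⇒ -0.441289;  D = +0.299659-0.323945i
Y_4^{m'}(θ=1.9072,φ=0.9889) and Σ D·Y over m':
  (+0.0000+0.0000i)·(-0.2412+0.2554i)  (-0.0002+0.0000i)·(+0.3422+0.0605i)  (-0.0001-0.0017i)·(+0.0280+0.0649i)  (+0.0111+0.0009i)·(+0.1813-0.2755i)  (-0.0120+0.0543i)·(+0.0155+0.0000i)  (-0.1946-0.0709i)·(-0.1813-0.2755i)  (+0.2453-0.4691i)·(+0.0280-0.0649i)  (+0.5656+0.3988i)·(-0.3422+0.0605i)  (+0.2997-0.3239i)·(-0.2412-0.2554i)
Y_4^3(R⁻¹ n̂) = -0.378469-0.065374i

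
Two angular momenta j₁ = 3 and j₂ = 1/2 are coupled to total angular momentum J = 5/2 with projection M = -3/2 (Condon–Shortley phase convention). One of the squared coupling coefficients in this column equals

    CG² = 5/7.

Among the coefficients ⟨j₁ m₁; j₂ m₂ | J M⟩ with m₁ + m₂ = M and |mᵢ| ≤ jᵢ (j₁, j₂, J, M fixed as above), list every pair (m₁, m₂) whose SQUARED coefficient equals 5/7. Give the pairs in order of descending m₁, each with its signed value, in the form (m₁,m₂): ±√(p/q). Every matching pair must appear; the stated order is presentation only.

(-2,1/2): −√(5/7)

Admissible pairs with m₁+m₂ = M = -3/2: (-2,1/2), (-1,-1/2)
  (m₁,m₂)=(-1,-1/2): CG² = 2/7, CG = +√(2/7)
  (m₁,m₂)=(-2,1/2): CG² = 5/7, CG = −√(5/7)   ← matches the target
Pairs with CG² = 5/7: (-2,1/2): −√(5/7)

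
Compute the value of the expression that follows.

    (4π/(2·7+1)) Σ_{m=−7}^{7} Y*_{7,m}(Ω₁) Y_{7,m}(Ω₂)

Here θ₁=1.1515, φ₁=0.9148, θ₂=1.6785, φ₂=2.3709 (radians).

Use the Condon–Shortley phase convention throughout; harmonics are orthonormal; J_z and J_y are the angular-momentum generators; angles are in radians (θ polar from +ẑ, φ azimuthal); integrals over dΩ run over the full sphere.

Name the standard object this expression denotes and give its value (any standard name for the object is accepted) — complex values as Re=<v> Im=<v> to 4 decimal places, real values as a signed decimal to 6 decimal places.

This sum is the spherical-harmonic addition theorem: it equals the Legendre polynomial P_l(cos γ) of the angle γ between the two directions.
Term-by-term m-sum for l=7 (normalisation 4π/15 = 0.837758):
  m=-7: Y*=+0.263266+0.031855i  Y=-0.302805+0.372574i  product -0.091587+0.088440i
  m=-6: Y*=+0.309907-0.315528i  Y=+0.017115+0.193474i  product +0.066351+0.054559i
  m=-5: Y*=-0.037154-0.266760i  Y=-0.229322-0.197856i  product -0.044260+0.068525i
  m=-4: Y*=+0.152746+0.086972i  Y=-0.219264+0.012912i  product -0.034615-0.017098i
  m=-3: Y*=+0.311790-0.130792i  Y=+0.165651-0.180951i  product +0.027981-0.078085i
  m=-2: Y*=-0.009472+0.035777i  Y=-0.006721-0.228452i  product +0.008237+0.001923i
  m=-1: Y*=+0.203923+0.264935i  Y=+0.159708+0.155078i  product -0.008518+0.073936i
  m=+0: Y*=+0.003484-0.000000i  Y=+0.230865+0.000000i  product +0.000804+0.000000i
  m=+1: Y*=-0.203923+0.264935i  Y=-0.159708+0.155078i  product -0.008518-0.073936i
  m=+2: Y*=-0.009472-0.035777i  Y=-0.006721+0.228452i  product +0.008237-0.001923i
  m=+3: Y*=-0.311790-0.130792i  Y=-0.165651-0.180951i  product +0.027981+0.078085i
  m=+4: Y*=+0.152746-0.086972i  Y=-0.219264-0.012912i  product -0.034615+0.017098i
  m=+5: Y*=+0.037154-0.266760i  Y=+0.229322-0.197856i  product -0.044260-0.068525i
  m=+6: Y*=+0.309907+0.315528i  Y=+0.017115-0.193474i  product +0.066351-0.054559i
  m=+7: Y*=-0.263266+0.031855i  Y=+0.302805+0.372574i  product -0.091587-0.088440i
Σ over m = -0.152015-0.000000i; ×(4π/15) → -0.127352-0.000000i. Real part: -0.127352

Legendre polynomial (addition theorem), -0.127352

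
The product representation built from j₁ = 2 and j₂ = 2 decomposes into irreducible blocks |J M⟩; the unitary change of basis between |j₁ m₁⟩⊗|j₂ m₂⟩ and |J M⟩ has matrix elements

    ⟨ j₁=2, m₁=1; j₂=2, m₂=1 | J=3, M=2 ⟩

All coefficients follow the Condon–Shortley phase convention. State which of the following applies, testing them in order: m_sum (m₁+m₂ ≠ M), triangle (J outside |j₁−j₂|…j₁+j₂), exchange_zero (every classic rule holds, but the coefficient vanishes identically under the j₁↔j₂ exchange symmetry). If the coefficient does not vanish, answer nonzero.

m-sum: m₁+m₂ = 1+1 = 2, M = 2  ✓
triangle: |j₁−j₂| = 0 ≤ J = 3 ≤ j₁+j₂ = 4  ✓
exchange: j₁=j₂ and m₁=m₂, and (−1)^(j₁+j₂−J) = (−1)^1 = −1 forces ⟨j₁m₁;j₂m₂|JM⟩ = −⟨j₂m₂;j₁m₁|JM⟩ = −⟨j₁m₁;j₂m₂|JM⟩ ⇒ the coefficient vanishes identically
Racah sum check: Σ_k collapses to 0 ⇒ CG = 0

exchange_zero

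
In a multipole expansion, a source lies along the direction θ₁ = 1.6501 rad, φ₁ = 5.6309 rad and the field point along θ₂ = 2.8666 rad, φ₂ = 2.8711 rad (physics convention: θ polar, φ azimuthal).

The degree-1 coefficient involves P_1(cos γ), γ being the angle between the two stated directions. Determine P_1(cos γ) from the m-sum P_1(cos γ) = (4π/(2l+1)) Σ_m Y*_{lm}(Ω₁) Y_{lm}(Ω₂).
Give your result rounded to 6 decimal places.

Summing Y*_{l m}(θ₁,φ₁)·Y_{l m}(θ₂,φ₂) over m ∈ [−1, 1]; prefactor 4π/(2·1+1) = 4.188790:
  term(m=-1) = -0.029984+0.012039i   from Y*(Ω₁)=+0.273701-0.209057i, Y(Ω₂)=-0.090404-0.025068i
  term(m=+0) = +0.018202+0.000000i   from Y*(Ω₁)=-0.038707-0.000000i, Y(Ω₂)=-0.470244+0.000000i
  term(m=+1) = -0.029984-0.012039i   from Y*(Ω₁)=-0.273701-0.209057i, Y(Ω₂)=+0.090404-0.025068i
Σ over m = -0.041767+0.000000i; ×(4π/3) → -0.174953+0.000000i. Real part: -0.174953

-0.174953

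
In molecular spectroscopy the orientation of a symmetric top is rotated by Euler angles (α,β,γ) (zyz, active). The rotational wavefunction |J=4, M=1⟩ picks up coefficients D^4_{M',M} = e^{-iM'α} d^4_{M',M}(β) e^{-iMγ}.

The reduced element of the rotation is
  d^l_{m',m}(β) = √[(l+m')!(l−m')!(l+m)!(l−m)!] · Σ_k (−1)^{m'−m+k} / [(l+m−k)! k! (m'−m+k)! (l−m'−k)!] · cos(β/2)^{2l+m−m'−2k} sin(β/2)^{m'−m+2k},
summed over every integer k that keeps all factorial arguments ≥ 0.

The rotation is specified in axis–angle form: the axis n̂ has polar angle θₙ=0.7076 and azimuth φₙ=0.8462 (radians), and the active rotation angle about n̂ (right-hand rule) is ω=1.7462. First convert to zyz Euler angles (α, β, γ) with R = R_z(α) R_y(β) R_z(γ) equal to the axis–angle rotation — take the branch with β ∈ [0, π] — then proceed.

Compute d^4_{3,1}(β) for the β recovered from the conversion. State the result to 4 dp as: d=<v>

Axis–angle → zyz. n̂ = (sinθₙcosφₙ, sinθₙsinφₙ, cosθₙ) = (+0.430849, +0.486707, +0.759924), ω = 1.7462.
R = I cosω + sinω [n̂]ₓ + (1−cosω) n̂n̂ᵀ gives
  R = [+0.043519, -0.501973, +0.863788; +0.994555, +0.103716, +0.010165; -0.094691, +0.858642, +0.503753]
β = atan2(√(R₁₃²+R₂₃²), R₃₃) = 1.042858; α = atan2(R₂₃, R₁₃) mod 2π = 0.011767; γ = atan2(R₃₂, −R₃₁) mod 2π = 1.460960
d^4_{3,1}(β=1.0429) via the finite sum:
With c≡cos(β/2)=0.867108 and s≡sin(β/2)=0.498120, N=[5040·1·120·6]^{1/2}=1904.940944
The bounds max(0,m−m')=0 and min(l+m,l−m')=1 give 2 terms
  k=0: (−1)^2·1904.9409/(240)·0.8671^6·0.4981^2 = +0.837101
  k=1: (−1)^3·1904.9409/(144)·0.8671^4·0.4981^4 = -0.460413
d^4_{3,1}(1.0429) = +0.837101 -0.460413 = +0.376688

d=0.3767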